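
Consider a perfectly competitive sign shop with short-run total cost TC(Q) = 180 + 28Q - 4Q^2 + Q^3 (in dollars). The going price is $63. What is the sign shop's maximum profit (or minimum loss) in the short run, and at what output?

AVC = 28 - 4Q + Q^2 has its minimum $24 at Q = 2; price $63 clears that bar, so the firm operates.
MC = 28 - 8Q + 3Q^2. Setting P = MC and taking the root on the rising branch gives Q* = 5.
TR = 63·5 = 315. TC = 180 + 165 = 345. Profit = 315 − 345 = -$30.
That loss of $30 beats the $180 the firm would lose by shutting down; producing recovers $150 of fixed cost.

Profit = -$30 at Q = 5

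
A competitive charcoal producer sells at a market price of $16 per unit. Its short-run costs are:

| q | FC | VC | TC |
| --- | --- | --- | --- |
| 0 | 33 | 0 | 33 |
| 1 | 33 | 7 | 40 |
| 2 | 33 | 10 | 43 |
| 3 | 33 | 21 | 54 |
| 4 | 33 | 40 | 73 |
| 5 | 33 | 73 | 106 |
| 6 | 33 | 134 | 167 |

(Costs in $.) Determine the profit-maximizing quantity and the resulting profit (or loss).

Tabulate TR − TC: q=0: -33; q=1: -24; q=2: -11; q=3: -6; q=4: -9; q=5: -26; q=6: -71.
Profit is maximized at q = 3. AVC there is 21/3 = $7 ≤ P, so producing beats shutting down (which would give -$33).

q = 3; profit = -$6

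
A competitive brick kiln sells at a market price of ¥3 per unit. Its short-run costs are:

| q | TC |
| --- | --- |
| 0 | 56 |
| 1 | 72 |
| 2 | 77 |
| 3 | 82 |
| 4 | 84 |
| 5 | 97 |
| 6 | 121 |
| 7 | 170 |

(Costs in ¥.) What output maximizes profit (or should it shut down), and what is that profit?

q = 0 (shut down); profit = -¥56

Tabulate TR − TC: q=0: -56; q=1: -69; q=2: -71; q=3: -73; q=4: -72; q=5: -82; q=6: -103; q=7: -149.
Profit is highest at q = 0. Equivalently, the lowest AVC in the table is 28/4 ≈ ¥7 at q = 4, and P = ¥3 falls below it — price never covers variable cost, so the firm shuts down and loses only its fixed cost.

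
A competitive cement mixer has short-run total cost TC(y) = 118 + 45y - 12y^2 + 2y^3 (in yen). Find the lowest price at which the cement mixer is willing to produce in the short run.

Short-run supply begins at min AVC. From VC = 45y - 12y^2 + 2y^3, AVC = 45 - 12y + 2y^2.
At the minimum of AVC, MC = AVC. MC = 45 - 24y + 6y^2; setting MC = AVC gives 4y^2 - 12y = 0, so y = 3. min AVC = 27.
So the shutdown price is ¥27.

¥27 per unit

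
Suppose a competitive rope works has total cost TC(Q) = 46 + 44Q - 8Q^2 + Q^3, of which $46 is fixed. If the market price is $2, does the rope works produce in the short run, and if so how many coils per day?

From TC, MC = TC'(Q) = 44 - 16Q + 3Q^2 and AVC = VC/Q = 44 - 8Q + Q^2.
AVC is minimized where dAVC/dQ = -8 + 2Q = 0, at Q = 4; min AVC = 44 - 8·4 + 4^2 = $28.
With P < min AVC ($2 < $28), every unit sold adds to the loss.
Best response: produce nothing and absorb the $46 fixed cost.

Shut down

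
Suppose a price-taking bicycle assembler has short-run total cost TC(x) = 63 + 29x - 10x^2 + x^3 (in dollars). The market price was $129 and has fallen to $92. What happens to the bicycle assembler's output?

Output falls from 10 to 9

AVC = 29 - 10x + x^2, minimized at x = 5 where min AVC = $4. MC = 29 - 20x + 3x^2.
At P = $129 ≥ min AVC, set P = MC on the rising branch: x = 10.
At P = $92 ≥ min AVC, set P = MC: x = 9. The firm stays open but cuts output.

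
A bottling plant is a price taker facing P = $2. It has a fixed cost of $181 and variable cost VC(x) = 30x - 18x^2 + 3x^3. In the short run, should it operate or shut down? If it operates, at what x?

Variable cost is VC = 30x - 18x^2 + 3x^3, so AVC = VC/x = 30 - 18x + 3x^2 and MC = dTC/dx = 30 - 36x + 9x^2.
The AVC parabola has its vertex at x = 18/6 = 3, where AVC = 30 - 18·3 + 3·3^2 = $3.
P = $2 lies below min AVC = $3; no output level covers variable cost.
Best response: produce nothing and absorb the $181 fixed cost.

Shut down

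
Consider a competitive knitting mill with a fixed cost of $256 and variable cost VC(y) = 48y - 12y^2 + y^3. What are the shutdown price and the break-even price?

Shutdown price = min AVC. AVC = 48 - 12y + y^2, with vertex at y = 6 and minimum $12.
ATC = 256/y + 48 - 12y + y^2. Setting dATC/dy = −256/y^2 − 12 + 2y = 0 gives y = 8 (since 2·8^3 − 12·8^2 = 256).
min ATC = 256/8 + 48 − 12·8 + 8^2 = $48. That is the break-even price.
Between these two prices the firm operates at a loss; above $48 it earns a profit.

Shutdown price = $12; break-even price = $48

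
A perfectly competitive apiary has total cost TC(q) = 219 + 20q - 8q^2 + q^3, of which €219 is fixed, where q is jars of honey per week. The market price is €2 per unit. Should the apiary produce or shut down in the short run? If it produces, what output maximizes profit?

Strip out fixed cost: VC = 20q - 8q^2 + q^3. Then AVC = 20 - 8q + q^2 and MC = 20 - 16q + 3q^2.
AVC hits its minimum where MC = AVC, at q = 4, giving min AVC = 20 - 8·4 + 4^2 = €4.
P = €2 lies below min AVC = €4; no output level covers variable cost.
The firm minimizes its loss by shutting down and losing only its fixed cost of €219.

Shut down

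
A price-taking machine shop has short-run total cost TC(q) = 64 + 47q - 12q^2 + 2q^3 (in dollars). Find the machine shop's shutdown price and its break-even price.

AVC = 47 - 12q + 2q^2; minimized at q = 3, giving min AVC = $29. That is the shutdown price.
ATC = 64/q + 47 - 12q + 2q^2. Setting dATC/dq = −64/q^2 − 12 + 4q = 0 gives q = 4 (since 4·4^3 − 12·4^2 = 64).
min ATC = 64/4 + 47 − 12·4 + 2·4^2 = $47. That is the break-even price.
For $29 ≤ P < $47 the firm produces at a loss; below $29 it shuts down.

Shutdown price = $29; break-even price = $47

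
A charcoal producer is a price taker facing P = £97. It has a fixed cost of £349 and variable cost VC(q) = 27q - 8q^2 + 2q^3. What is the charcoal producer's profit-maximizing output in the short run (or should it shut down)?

From TC, MC = TC'(q) = 27 - 16q + 6q^2 and AVC = VC/q = 27 - 8q + 2q^2.
The AVC parabola has its vertex at q = 8/4 = 2, where AVC = 27 - 8·2 + 2·2^2 = £19.
Since P = £97 ≥ min AVC = £19, price covers variable cost and the firm should produce.
P = MC gives -70 - 16q + 6q^2 = 0, with roots -7/3 and 5. Take the larger (rising MC): q* = 5.
Check: AVC at q = 5 is £37 ≤ P, so revenue covers variable cost.
Profit = P·q − TC = 97·5 − 534 = -£49, a loss, but smaller than the £349 fixed cost the firm would lose by shutting down.

Produce at q = 5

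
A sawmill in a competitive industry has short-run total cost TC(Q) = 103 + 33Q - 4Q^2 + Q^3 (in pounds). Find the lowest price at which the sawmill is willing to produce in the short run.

£29 per unit

The shutdown price is the minimum of AVC. VC = 33Q - 4Q^2 + Q^3, so AVC = 33 - 4Q + Q^2.
At the minimum of AVC, MC = AVC. MC = 33 - 8Q + 3Q^2; setting MC = AVC gives 2Q^2 - 4Q = 0, so Q = 2. min AVC = 29.
For P < £29 the firm produces nothing.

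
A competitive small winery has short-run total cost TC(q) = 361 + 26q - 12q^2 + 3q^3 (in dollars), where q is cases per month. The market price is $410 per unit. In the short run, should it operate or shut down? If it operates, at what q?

Produce at q = 8

Strip out fixed cost: VC = 26q - 12q^2 + 3q^3. Then AVC = 26 - 12q + 3q^2 and MC = 26 - 24q + 9q^2.
AVC hits its minimum where MC = AVC, at q = 2, giving min AVC = 26 - 12·2 + 3·2^2 = $14.
P = $410 exceeds min AVC = $14, so the firm stays open.
P = MC gives -384 - 24q + 9q^2 = 0, with roots -16/3 and 8. Take the larger (rising MC): q* = 8.
Check: AVC at q = 8 is $122 ≤ P, so revenue covers variable cost.
Profit = P·q − TC = 410·8 − 1337 = $1943.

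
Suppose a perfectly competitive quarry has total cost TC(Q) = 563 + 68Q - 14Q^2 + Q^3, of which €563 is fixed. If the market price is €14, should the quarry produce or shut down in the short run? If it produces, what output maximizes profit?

Shut down

From TC, MC = TC'(Q) = 68 - 28Q + 3Q^2 and AVC = VC/Q = 68 - 14Q + Q^2.
AVC is minimized where dAVC/dQ = -14 + 2Q = 0, at Q = 7; min AVC = 68 - 14·7 + 7^2 = €19.
With P < min AVC (€14 < €19), every unit sold adds to the loss.
The firm minimizes its loss by shutting down and losing only its fixed cost of €563.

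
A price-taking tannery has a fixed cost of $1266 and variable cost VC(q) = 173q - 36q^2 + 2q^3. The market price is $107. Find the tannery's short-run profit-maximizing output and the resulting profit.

AVC = 173 - 36q + 2q^2; min AVC = $11 at q = 9. Since P = $107 ≥ min AVC, the firm produces.
MC = 173 - 72q + 6q^2. Setting P = MC and taking the root on the rising branch gives q* = 11.
TR = 107·11 = 1177. TC = 1266 + 209 = 1475. Profit = 1177 − 1475 = -$298.
That loss of $298 beats the $1266 the firm would lose by shutting down; producing recovers $968 of fixed cost.

Profit = -$298 at q = 11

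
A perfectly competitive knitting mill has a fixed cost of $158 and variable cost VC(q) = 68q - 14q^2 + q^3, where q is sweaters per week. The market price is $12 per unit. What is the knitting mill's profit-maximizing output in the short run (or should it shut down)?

Shut down

Variable cost is VC = 68q - 14q^2 + q^3, so AVC = VC/q = 68 - 14q + q^2 and MC = dTC/dq = 68 - 28q + 3q^2.
AVC is minimized where dAVC/dq = -14 + 2q = 0, at q = 7; min AVC = 68 - 14·7 + 7^2 = $19.
With P < min AVC ($12 < $19), every unit sold adds to the loss.
Shutting down limits the loss to fixed cost, $158.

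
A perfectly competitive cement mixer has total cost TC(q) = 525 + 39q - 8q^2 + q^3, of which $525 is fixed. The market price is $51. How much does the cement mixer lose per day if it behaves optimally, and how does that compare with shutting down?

Profit = -$381 at q = 6

AVC = 39 - 8q + q^2; min AVC = $23 at q = 4. Since P = $51 ≥ min AVC, the firm produces.
With MC = 39 - 16q + 3q^2, P = MC on the upward-sloping part at q* = 6.
TR = 51·6 = 306. TC = 525 + 162 = 687. Profit = 306 − 687 = -$381.
That loss of $381 beats the $525 the firm would lose by shutting down; producing recovers $144 of fixed cost.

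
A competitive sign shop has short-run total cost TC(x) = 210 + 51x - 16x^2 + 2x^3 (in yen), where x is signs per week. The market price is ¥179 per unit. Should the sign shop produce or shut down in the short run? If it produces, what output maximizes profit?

Strip out fixed cost: VC = 51x - 16x^2 + 2x^3. Then AVC = 51 - 16x + 2x^2 and MC = 51 - 32x + 6x^2.
AVC hits its minimum where MC = AVC, at x = 4, giving min AVC = 51 - 16·4 + 2·4^2 = ¥19.
Because ¥179 ≥ ¥19, revenue can cover variable cost; the firm operates.
P = MC gives -128 - 32x + 6x^2 = 0, with roots -8/3 and 8. Take the larger (rising MC): x* = 8.
Check: AVC at x = 8 is ¥51 ≤ P, so revenue covers variable cost.
Profit = P·x − TC = 179·8 − 618 = ¥814.

Produce at x = 8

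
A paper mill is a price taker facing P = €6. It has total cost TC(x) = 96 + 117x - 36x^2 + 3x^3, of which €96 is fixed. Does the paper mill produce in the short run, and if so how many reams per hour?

Strip out fixed cost: VC = 117x - 36x^2 + 3x^3. Then AVC = 117 - 36x + 3x^2 and MC = 117 - 72x + 9x^2.
AVC is minimized where dAVC/dx = -36 + 6x = 0, at x = 6; min AVC = 117 - 36·6 + 3·6^2 = €9.
With P < min AVC (€6 < €9), every unit sold adds to the loss.
The firm minimizes its loss by shutting down and losing only its fixed cost of €96.

Shut down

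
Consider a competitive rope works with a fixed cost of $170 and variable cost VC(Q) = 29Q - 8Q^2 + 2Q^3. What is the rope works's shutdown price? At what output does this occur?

The firm shuts down when price falls below the minimum of average variable cost. AVC = VC/Q = 29 - 8Q + 2Q^2.
At the minimum of AVC, MC = AVC. MC = 29 - 16Q + 6Q^2; setting MC = AVC gives 4Q^2 - 8Q = 0, so Q = 2. min AVC = 21.
So the shutdown price is $21.

$21 per unit, at Q = 2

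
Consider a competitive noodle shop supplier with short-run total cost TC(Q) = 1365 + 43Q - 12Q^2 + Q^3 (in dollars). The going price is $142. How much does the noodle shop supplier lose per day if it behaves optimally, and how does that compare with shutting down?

Profit = -$155 at Q = 11

AVC = 43 - 12Q + Q^2; min AVC = $7 at Q = 6. Since P = $142 ≥ min AVC, the firm produces.
MC = 43 - 24Q + 3Q^2. Setting P = MC and taking the root on the rising branch gives Q* = 11.
TR = 142·11 = 1562. TC = 1365 + 352 = 1717. Profit = 1562 − 1717 = -$155.
Shutting down would mean losing the fixed cost of $1365, so operating at a loss of $155 is better by $1210.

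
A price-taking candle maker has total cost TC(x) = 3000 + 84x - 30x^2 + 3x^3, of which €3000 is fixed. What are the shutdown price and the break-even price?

Shutdown price = min AVC. AVC = 84 - 30x + 3x^2, with vertex at x = 5 and minimum €9.
ATC = 3000/x + 84 - 30x + 3x^2. Setting dATC/dx = −3000/x^2 − 30 + 6x = 0 gives x = 10 (since 6·10^3 − 30·10^2 = 3000).
min ATC = 3000/10 + 84 − 30·10 + 3·10^2 = €384. That is the break-even price.
Between these two prices the firm operates at a loss; above €384 it earns a profit.

Shutdown price = €9; break-even price = €384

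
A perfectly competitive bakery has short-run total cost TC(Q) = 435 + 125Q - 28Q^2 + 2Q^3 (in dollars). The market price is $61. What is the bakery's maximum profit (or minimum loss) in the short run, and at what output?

AVC = 125 - 28Q + 2Q^2; min AVC = $27 at Q = 7. Since P = $61 ≥ min AVC, the firm produces.
With MC = 125 - 56Q + 6Q^2, P = MC on the upward-sloping part at Q* = 8.
TR = 61·8 = 488. TC = 435 + 232 = 667. Profit = 488 − 667 = -$179.
That loss of $179 beats the $435 the firm would lose by shutting down; producing recovers $256 of fixed cost.

Profit = -$179 at Q = 8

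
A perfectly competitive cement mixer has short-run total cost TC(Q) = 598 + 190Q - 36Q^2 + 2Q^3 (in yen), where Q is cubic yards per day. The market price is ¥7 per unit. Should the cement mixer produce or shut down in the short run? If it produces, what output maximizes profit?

Variable cost is VC = 190Q - 36Q^2 + 2Q^3, so AVC = VC/Q = 190 - 36Q + 2Q^2 and MC = dTC/dQ = 190 - 72Q + 6Q^2.
AVC is minimized where dAVC/dQ = -36 + 4Q = 0, at Q = 9; min AVC = 190 - 36·9 + 2·9^2 = ¥28.
P = ¥7 lies below min AVC = ¥28; no output level covers variable cost.
The firm minimizes its loss by shutting down and losing only its fixed cost of ¥598.

Shut down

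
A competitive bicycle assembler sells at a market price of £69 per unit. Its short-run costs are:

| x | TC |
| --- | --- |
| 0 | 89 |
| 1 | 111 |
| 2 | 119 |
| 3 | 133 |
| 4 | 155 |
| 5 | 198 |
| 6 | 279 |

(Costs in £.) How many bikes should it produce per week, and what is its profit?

x = 5; profit = £147

Profit at each row (π = 69x − TC): x=0: -89; x=1: -42; x=2: 19; x=3: 74; x=4: 121; x=5: 147; x=6: 135.
Profit is maximized at x = 5. AVC there is 109/5 = £21.80 ≤ P, so producing beats shutting down (which would give -£89).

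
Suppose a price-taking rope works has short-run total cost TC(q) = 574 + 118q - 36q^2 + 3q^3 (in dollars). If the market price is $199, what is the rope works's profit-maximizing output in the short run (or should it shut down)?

Produce at q = 9

Strip out fixed cost: VC = 118q - 36q^2 + 3q^3. Then AVC = 118 - 36q + 3q^2 and MC = 118 - 72q + 9q^2.
AVC hits its minimum where MC = AVC, at q = 6, giving min AVC = 118 - 36·6 + 3·6^2 = $10.
Since P = $199 ≥ min AVC = $10, price covers variable cost and the firm should produce.
Set P = MC: 199 = 118 - 72q + 9q^2 → -81 - 72q + 9q^2 = 0. The roots are q = -1 and q = 9; the profit-maximizing output is on the rising part of MC, so q* = 9.
Check: AVC at q = 9 is $37 ≤ P, so revenue covers variable cost.
Profit = P·q − TC = 199·9 − 907 = $884.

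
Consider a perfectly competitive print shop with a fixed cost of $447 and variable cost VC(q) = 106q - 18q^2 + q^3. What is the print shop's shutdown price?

The firm shuts down when price falls below the minimum of average variable cost. AVC = VC/q = 106 - 18q + q^2.
dAVC/dq = -18 + 2q = 0 gives q = 9. min AVC = 106 - 18·9 + 9^2 = 25.
So the shutdown price is $25.

$25 per unit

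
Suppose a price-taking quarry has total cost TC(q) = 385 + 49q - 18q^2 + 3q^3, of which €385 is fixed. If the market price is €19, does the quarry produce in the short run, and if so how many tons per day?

Variable cost is VC = 49q - 18q^2 + 3q^3, so AVC = VC/q = 49 - 18q + 3q^2 and MC = dTC/dq = 49 - 36q + 9q^2.
AVC is minimized where dAVC/dq = -18 + 6q = 0, at q = 3; min AVC = 49 - 18·3 + 3·3^2 = €22.
Since P = €19 < min AVC = €22, price fails to cover variable cost at any output.
The firm minimizes its loss by shutting down and losing only its fixed cost of €385.

Shut down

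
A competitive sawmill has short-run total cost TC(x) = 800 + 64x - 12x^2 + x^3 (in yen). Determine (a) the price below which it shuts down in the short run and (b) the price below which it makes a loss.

AVC = 64 - 12x + x^2; minimized at x = 6, giving min AVC = ¥28. That is the shutdown price.
ATC = 800/x + 64 - 12x + x^2. Setting dATC/dx = −800/x^2 − 12 + 2x = 0 gives x = 10 (since 2·10^3 − 12·10^2 = 800).
min ATC = 800/10 + 64 − 12·10 + 10^2 = ¥124. That is the break-even price.
For ¥28 ≤ P < ¥124 the firm produces at a loss; below ¥28 it shuts down.

Shutdown price = ¥28; break-even price = ¥124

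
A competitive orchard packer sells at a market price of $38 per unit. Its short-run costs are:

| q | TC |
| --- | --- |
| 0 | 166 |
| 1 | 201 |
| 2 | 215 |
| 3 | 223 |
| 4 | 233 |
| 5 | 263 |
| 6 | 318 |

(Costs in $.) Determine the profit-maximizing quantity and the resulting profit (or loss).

q = 5; profit = -$73

Compute π = P·q − TC at each output: q=0: -166; q=1: -163; q=2: -139; q=3: -109; q=4: -81; q=5: -73; q=6: -90.
Profit is maximized at q = 5. AVC there is 97/5 = $19.40 ≤ P, so producing beats shutting down (which would give -$166).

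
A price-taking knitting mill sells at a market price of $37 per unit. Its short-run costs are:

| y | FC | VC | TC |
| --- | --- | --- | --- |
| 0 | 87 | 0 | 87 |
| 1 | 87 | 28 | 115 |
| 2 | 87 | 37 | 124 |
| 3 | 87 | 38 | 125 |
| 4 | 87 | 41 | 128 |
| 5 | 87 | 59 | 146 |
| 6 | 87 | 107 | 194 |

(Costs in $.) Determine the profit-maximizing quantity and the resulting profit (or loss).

y = 5; profit = $39

Compute π = P·y − TC at each output: y=0: -87; y=1: -78; y=2: -50; y=3: -14; y=4: 20; y=5: 39; y=6: 28.
Profit is maximized at y = 5. AVC there is 59/5 = $11.80 ≤ P, so producing beats shutting down (which would give -$87).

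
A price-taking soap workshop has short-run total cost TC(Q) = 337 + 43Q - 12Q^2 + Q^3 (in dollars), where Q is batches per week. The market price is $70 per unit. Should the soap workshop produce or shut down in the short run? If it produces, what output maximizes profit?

Variable cost is VC = 43Q - 12Q^2 + Q^3, so AVC = VC/Q = 43 - 12Q + Q^2 and MC = dTC/dQ = 43 - 24Q + 3Q^2.
The AVC parabola has its vertex at Q = 12/2 = 6, where AVC = 43 - 12·6 + 6^2 = $7.
P = $70 exceeds min AVC = $7, so the firm stays open.
Set P = MC: 70 = 43 - 24Q + 3Q^2 → -27 - 24Q + 3Q^2 = 0. The roots are Q = -1 and Q = 9; the profit-maximizing output is on the rising part of MC, so Q* = 9.
Check: AVC at Q = 9 is $16 ≤ P, so revenue covers variable cost.
Profit = P·Q − TC = 70·9 − 481 = $149.

Produce at Q = 9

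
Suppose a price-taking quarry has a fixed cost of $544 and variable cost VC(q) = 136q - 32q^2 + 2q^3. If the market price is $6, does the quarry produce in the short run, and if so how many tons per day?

Variable cost is VC = 136q - 32q^2 + 2q^3, so AVC = VC/q = 136 - 32q + 2q^2 and MC = dTC/dq = 136 - 64q + 6q^2.
The AVC parabola has its vertex at q = 32/4 = 8, where AVC = 136 - 32·8 + 2·8^2 = $8.
P = $6 lies below min AVC = $8; no output level covers variable cost.
Shutting down limits the loss to fixed cost, $544.

Shut down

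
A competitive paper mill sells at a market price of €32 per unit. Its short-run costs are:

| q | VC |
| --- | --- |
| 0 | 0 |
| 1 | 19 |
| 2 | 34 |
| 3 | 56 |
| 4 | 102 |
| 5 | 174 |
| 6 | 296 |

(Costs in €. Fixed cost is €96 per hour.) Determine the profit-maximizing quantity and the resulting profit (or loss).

Tabulate TR − TC: q=0: -96; q=1: -83; q=2: -66; q=3: -56; q=4: -70; q=5: -110; q=6: -200.
Profit is maximized at q = 3. AVC there is 56/3 = €18.67 ≤ P, so producing beats shutting down (which would give -€96).

q = 3; profit = -€56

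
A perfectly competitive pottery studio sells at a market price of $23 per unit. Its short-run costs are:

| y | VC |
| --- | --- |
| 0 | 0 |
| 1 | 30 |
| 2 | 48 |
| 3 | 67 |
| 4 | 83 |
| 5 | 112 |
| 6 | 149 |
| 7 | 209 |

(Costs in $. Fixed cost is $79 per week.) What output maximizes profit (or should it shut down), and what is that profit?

Profit at each row (π = 23y − TC): y=0: -79; y=1: -86; y=2: -81; y=3: -77; y=4: -70; y=5: -76; y=6: -90; y=7: -127.
Profit is maximized at y = 4. AVC there is 83/4 = $20.75 ≤ P, so producing beats shutting down (which would give -$79).

y = 4; profit = -$70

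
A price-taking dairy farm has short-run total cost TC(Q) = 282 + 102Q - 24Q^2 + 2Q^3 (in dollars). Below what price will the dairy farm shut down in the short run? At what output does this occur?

The shutdown price is the minimum of AVC. VC = 102Q - 24Q^2 + 2Q^3, so AVC = 102 - 24Q + 2Q^2.
dAVC/dQ = -24 + 4Q = 0 gives Q = 6. min AVC = 102 - 24·6 + 2·6^2 = 30.
So the shutdown price is $30.

$30 per unit, at Q = 6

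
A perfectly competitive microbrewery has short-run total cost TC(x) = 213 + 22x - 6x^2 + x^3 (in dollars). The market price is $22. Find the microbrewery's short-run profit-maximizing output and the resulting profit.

AVC = 22 - 6x + x^2; min AVC = $13 at x = 3. Since P = $22 ≥ min AVC, the firm produces.
MC = 22 - 12x + 3x^2. Setting P = MC and taking the root on the rising branch gives x* = 4.
TR = 22·4 = 88. TC = 213 + 56 = 269. Profit = 88 − 269 = -$181.
Shutting down would mean losing the fixed cost of $213, so operating at a loss of $181 is better by $32.

Profit = -$181 at x = 4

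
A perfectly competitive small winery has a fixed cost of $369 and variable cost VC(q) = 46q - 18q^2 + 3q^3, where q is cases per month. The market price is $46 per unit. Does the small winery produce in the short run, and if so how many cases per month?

Produce at q = 4

Variable cost is VC = 46q - 18q^2 + 3q^3, so AVC = VC/q = 46 - 18q + 3q^2 and MC = dTC/dq = 46 - 36q + 9q^2.
AVC is minimized where dAVC/dq = -18 + 6q = 0, at q = 3; min AVC = 46 - 18·3 + 3·3^2 = $19.
Since P = $46 ≥ min AVC = $19, price covers variable cost and the firm should produce.
Set P = MC: 46 = 46 - 36q + 9q^2 → -36q + 9q^2 = 0. The roots are q = 0 and q = 4; the profit-maximizing output is on the rising part of MC, so q* = 4.
Check: AVC at q = 4 is $22 ≤ P, so revenue covers variable cost.
Profit = P·q − TC = 46·4 − 457 = -$273, a loss, but smaller than the $369 fixed cost the firm would lose by shutting down.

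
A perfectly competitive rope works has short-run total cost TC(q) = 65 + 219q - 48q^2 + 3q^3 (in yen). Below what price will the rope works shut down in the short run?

The firm shuts down when price falls below the minimum of average variable cost. AVC = VC/q = 219 - 48q + 3q^2.
At the minimum of AVC, MC = AVC. MC = 219 - 96q + 9q^2; setting MC = AVC gives 6q^2 - 48q = 0, so q = 8. min AVC = 27.
The firm shuts down for any P below ¥27.

¥27 per unit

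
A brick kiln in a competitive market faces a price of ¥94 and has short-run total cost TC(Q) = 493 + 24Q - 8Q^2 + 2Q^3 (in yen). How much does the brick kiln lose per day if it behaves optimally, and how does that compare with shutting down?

Profit = -¥193 at Q = 5

AVC = 24 - 8Q + 2Q^2; min AVC = ¥16 at Q = 2. Since P = ¥94 ≥ min AVC, the firm produces.
With MC = 24 - 16Q + 6Q^2, P = MC on the upward-sloping part at Q* = 5.
TR = 94·5 = 470. TC = 493 + 170 = 663. Profit = 470 − 663 = -¥193.
By producing, the firm covers all variable cost plus ¥300 of fixed cost; shutting down would lose the full ¥493.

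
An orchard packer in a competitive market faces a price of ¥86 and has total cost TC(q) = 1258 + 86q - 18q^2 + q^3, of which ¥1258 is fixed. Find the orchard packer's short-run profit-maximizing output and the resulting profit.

Profit = -¥394 at q = 12

AVC = 86 - 18q + q^2 has its minimum ¥5 at q = 9; price ¥86 clears that bar, so the firm operates.
With MC = 86 - 36q + 3q^2, P = MC on the upward-sloping part at q* = 12.
TR = 86·12 = 1032. TC = 1258 + 168 = 1426. Profit = 1032 − 1426 = -¥394.
That loss of ¥394 beats the ¥1258 the firm would lose by shutting down; producing recovers ¥864 of fixed cost.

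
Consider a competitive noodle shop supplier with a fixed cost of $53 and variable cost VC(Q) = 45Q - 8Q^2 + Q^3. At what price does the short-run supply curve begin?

Short-run supply begins at min AVC. From VC = 45Q - 8Q^2 + Q^3, AVC = 45 - 8Q + Q^2.
At the minimum of AVC, MC = AVC. MC = 45 - 16Q + 3Q^2; setting MC = AVC gives 2Q^2 - 8Q = 0, so Q = 4. min AVC = 29.
For P < $29 the firm produces nothing.

$29 per unit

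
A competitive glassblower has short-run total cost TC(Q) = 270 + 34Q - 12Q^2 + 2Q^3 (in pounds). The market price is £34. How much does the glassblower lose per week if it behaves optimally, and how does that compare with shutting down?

AVC = 34 - 12Q + 2Q^2 has its minimum £16 at Q = 3; price £34 clears that bar, so the firm operates.
With MC = 34 - 24Q + 6Q^2, P = MC on the upward-sloping part at Q* = 4.
TR = 34·4 = 136. TC = 270 + 72 = 342. Profit = 136 − 342 = -£206.
By producing, the firm covers all variable cost plus £64 of fixed cost; shutting down would lose the full £270.

Profit = -£206 at Q = 4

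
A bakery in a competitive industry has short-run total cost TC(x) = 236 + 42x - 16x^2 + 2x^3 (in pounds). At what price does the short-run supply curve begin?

The shutdown price is the minimum of AVC. VC = 42x - 16x^2 + 2x^3, so AVC = 42 - 16x + 2x^2.
At the minimum of AVC, MC = AVC. MC = 42 - 32x + 6x^2; setting MC = AVC gives 4x^2 - 16x = 0, so x = 4. min AVC = 10.
The firm shuts down for any P below £10.

£10 per unit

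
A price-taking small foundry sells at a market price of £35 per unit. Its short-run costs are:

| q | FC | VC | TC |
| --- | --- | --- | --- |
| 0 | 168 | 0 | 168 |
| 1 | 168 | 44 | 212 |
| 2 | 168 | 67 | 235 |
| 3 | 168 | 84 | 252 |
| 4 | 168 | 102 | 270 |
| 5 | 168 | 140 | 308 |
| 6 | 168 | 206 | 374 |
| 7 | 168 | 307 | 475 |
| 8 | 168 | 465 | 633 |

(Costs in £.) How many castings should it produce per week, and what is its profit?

q = 4; profit = -£130

Profit at each row (π = 35q − TC): q=0: -168; q=1: -177; q=2: -165; q=3: -147; q=4: -130; q=5: -133; q=6: -164; q=7: -230; q=8: -353.
Profit is maximized at q = 4. AVC there is 102/4 = £25.50 ≤ P, so producing beats shutting down (which would give -£168).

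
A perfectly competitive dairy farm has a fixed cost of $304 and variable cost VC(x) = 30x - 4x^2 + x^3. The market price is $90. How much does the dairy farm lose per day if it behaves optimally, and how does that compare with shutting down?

AVC = 30 - 4x + x^2; min AVC = $26 at x = 2. Since P = $90 ≥ min AVC, the firm produces.
MC = 30 - 8x + 3x^2. Setting P = MC and taking the root on the rising branch gives x* = 6.
TR = 90·6 = 540. TC = 304 + 252 = 556. Profit = 540 − 556 = -$16.
Shutting down would mean losing the fixed cost of $304, so operating at a loss of $16 is better by $288.

Profit = -$16 at x = 6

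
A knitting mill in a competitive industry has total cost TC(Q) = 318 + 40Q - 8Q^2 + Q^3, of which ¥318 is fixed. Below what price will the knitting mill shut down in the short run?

¥24 per unit

The shutdown price is the minimum of AVC. VC = 40Q - 8Q^2 + Q^3, so AVC = 40 - 8Q + Q^2.
dAVC/dQ = -8 + 2Q = 0 gives Q = 4. min AVC = 40 - 8·4 + 4^2 = 24.
For P < ¥24 the firm produces nothing.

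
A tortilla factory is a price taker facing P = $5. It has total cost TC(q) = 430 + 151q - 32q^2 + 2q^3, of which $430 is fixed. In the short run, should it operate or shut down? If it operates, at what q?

Variable cost is VC = 151q - 32q^2 + 2q^3, so AVC = VC/q = 151 - 32q + 2q^2 and MC = dTC/dq = 151 - 64q + 6q^2.
AVC hits its minimum where MC = AVC, at q = 8, giving min AVC = 151 - 32·8 + 2·8^2 = $23.
P = $5 lies below min AVC = $23; no output level covers variable cost.
The firm minimizes its loss by shutting down and losing only its fixed cost of $430.

Shut down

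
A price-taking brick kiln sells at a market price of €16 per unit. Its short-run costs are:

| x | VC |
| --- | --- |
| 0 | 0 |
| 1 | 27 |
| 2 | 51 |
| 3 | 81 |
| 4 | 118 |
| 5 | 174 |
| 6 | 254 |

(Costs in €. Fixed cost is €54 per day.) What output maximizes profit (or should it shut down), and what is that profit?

x = 0 (shut down); profit = -€54

Compute π = P·x − TC at each output: x=0: -54; x=1: -65; x=2: -73; x=3: -87; x=4: -108; x=5: -148; x=6: -212.
Profit is highest at x = 0. Equivalently, the lowest AVC in the table is 51/2 ≈ €25.50 at x = 2, and P = €16 falls below it — price never covers variable cost, so the firm shuts down and loses only its fixed cost.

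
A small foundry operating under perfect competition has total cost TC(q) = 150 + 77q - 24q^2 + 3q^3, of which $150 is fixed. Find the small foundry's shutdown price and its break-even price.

Shutdown price = $29; break-even price = $62

Shutdown price = min AVC. AVC = 77 - 24q + 3q^2, with vertex at q = 4 and minimum $29.
ATC = 150/q + 77 - 24q + 3q^2. Setting dATC/dq = −150/q^2 − 24 + 6q = 0 gives q = 5 (since 6·5^3 − 24·5^2 = 150).
min ATC = 150/5 + 77 − 24·5 + 3·5^2 = $62. That is the break-even price.
Between these two prices the firm operates at a loss; above $62 it earns a profit.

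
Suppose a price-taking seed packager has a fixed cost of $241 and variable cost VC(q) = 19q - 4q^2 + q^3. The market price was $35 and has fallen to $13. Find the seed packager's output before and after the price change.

AVC = 19 - 4q + q^2, minimized at q = 2 where min AVC = $15. MC = 19 - 8q + 3q^2.
At P = $35 ≥ min AVC, set P = MC on the rising branch: q = 4.
At P = $13 < min AVC = $15, price no longer covers variable cost at any output, so the firm shuts down: q = 0.

Output falls from 4 to 0 (the firm shuts down)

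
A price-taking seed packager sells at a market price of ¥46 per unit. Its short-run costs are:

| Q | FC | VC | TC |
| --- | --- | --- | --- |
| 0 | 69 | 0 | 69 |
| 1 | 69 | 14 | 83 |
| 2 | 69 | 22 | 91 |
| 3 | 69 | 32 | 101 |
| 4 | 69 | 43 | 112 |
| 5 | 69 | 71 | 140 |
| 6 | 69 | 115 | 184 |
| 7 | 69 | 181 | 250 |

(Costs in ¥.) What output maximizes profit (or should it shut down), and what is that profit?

Q = 6; profit = ¥92

Profit at each row (π = 46Q − TC): Q=0: -69; Q=1: -37; Q=2: 1; Q=3: 37; Q=4: 72; Q=5: 90; Q=6: 92; Q=7: 72.
Profit is maximized at Q = 6. AVC there is 115/6 = ¥19.17 ≤ P, so producing beats shutting down (which would give -¥69).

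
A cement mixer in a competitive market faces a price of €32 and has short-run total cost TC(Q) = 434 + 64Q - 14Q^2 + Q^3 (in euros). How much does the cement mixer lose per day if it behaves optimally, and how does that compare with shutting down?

AVC = 64 - 14Q + Q^2 has its minimum €15 at Q = 7; price €32 clears that bar, so the firm operates.
With MC = 64 - 28Q + 3Q^2, P = MC on the upward-sloping part at Q* = 8.
TR = 32·8 = 256. TC = 434 + 128 = 562. Profit = 256 − 562 = -€306.
Shutting down would mean losing the fixed cost of €434, so operating at a loss of €306 is better by €128.

Profit = -€306 at Q = 8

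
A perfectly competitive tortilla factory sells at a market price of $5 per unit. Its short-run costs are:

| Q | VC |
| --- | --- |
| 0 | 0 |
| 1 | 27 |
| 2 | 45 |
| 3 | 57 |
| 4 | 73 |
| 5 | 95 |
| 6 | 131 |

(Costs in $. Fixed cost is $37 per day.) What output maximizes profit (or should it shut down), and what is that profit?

Q = 0 (shut down); profit = -$37

Tabulate TR − TC: Q=0: -37; Q=1: -59; Q=2: -72; Q=3: -79; Q=4: -90; Q=5: -107; Q=6: -138.
Profit is highest at Q = 0. Equivalently, the lowest AVC in the table is 73/4 ≈ $18.25 at Q = 4, and P = $5 falls below it — price never covers variable cost, so the firm shuts down and loses only its fixed cost.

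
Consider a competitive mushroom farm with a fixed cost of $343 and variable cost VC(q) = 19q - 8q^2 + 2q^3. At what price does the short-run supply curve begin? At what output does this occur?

$11 per unit, at q = 2

The shutdown price is the minimum of AVC. VC = 19q - 8q^2 + 2q^3, so AVC = 19 - 8q + 2q^2.
At the minimum of AVC, MC = AVC. MC = 19 - 16q + 6q^2; setting MC = AVC gives 4q^2 - 8q = 0, so q = 2. min AVC = 11.
The firm shuts down for any P below $11.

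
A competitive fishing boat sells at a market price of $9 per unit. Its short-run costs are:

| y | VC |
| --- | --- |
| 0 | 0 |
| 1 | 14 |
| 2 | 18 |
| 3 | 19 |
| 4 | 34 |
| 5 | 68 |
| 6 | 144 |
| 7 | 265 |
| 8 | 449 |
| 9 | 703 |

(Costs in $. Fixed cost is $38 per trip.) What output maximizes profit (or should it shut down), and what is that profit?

y = 3; profit = -$30

Profit at each row (π = 9y − TC): y=0: -38; y=1: -43; y=2: -38; y=3: -30; y=4: -36; y=5: -61; y=6: -128; y=7: -240; y=8: -415; y=9: -660.
Profit is maximized at y = 3. AVC there is 19/3 = $6.33 ≤ P, so producing beats shutting down (which would give -$38).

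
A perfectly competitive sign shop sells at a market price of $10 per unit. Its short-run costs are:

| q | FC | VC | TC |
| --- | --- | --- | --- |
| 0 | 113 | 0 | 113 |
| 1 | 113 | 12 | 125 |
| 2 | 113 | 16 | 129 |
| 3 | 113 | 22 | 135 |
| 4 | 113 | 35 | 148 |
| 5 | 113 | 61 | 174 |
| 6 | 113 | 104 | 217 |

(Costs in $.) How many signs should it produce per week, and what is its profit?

Profit at each row (π = 10q − TC): q=0: -113; q=1: -115; q=2: -109; q=3: -105; q=4: -108; q=5: -124; q=6: -157.
Profit is maximized at q = 3. AVC there is 22/3 = $7.33 ≤ P, so producing beats shutting down (which would give -$113).

q = 3; profit = -$105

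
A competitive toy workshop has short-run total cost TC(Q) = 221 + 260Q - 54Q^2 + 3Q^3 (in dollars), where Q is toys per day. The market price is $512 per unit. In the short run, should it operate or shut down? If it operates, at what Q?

Produce at Q = 14

From TC, MC = TC'(Q) = 260 - 108Q + 9Q^2 and AVC = VC/Q = 260 - 54Q + 3Q^2.
AVC is minimized where dAVC/dQ = -54 + 6Q = 0, at Q = 9; min AVC = 260 - 54·9 + 3·9^2 = $17.
Because $512 ≥ $17, revenue can cover variable cost; the firm operates.
Set P = MC: 512 = 260 - 108Q + 9Q^2 → -252 - 108Q + 9Q^2 = 0. The roots are Q = -2 and Q = 14; the profit-maximizing output is on the rising part of MC, so Q* = 14.
Check: AVC at Q = 14 is $92 ≤ P, so revenue covers variable cost.
Profit = P·Q − TC = 512·14 − 1509 = $5659.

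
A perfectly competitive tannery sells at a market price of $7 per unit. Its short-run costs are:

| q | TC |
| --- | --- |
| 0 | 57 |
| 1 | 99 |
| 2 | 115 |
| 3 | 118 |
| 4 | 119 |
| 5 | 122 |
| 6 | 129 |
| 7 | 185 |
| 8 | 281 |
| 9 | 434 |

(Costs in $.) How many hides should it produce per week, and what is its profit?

Tabulate TR − TC: q=0: -57; q=1: -92; q=2: -101; q=3: -97; q=4: -91; q=5: -87; q=6: -87; q=7: -136; q=8: -225; q=9: -371.
Profit is highest at q = 0. Equivalently, the lowest AVC in the table is 72/6 ≈ $12 at q = 6, and P = $7 falls below it — price never covers variable cost, so the firm shuts down and loses only its fixed cost.

q = 0 (shut down); profit = -$57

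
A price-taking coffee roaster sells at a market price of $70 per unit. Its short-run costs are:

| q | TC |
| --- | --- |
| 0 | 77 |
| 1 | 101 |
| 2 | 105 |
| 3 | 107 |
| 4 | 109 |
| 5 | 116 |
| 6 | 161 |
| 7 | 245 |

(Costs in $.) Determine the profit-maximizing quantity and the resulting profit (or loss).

Tabulate TR − TC: q=0: -77; q=1: -31; q=2: 35; q=3: 103; q=4: 171; q=5: 234; q=6: 259; q=7: 245.
Profit is maximized at q = 6. AVC there is 84/6 = $14 ≤ P, so producing beats shutting down (which would give -$77).

q = 6; profit = $259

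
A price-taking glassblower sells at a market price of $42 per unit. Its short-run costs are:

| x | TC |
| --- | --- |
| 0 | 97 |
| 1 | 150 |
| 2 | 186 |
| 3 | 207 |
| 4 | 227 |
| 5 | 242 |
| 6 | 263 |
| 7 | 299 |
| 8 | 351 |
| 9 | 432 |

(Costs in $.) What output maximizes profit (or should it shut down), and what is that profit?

Profit at each row (π = 42x − TC): x=0: -97; x=1: -108; x=2: -102; x=3: -81; x=4: -59; x=5: -32; x=6: -11; x=7: -5; x=8: -15; x=9: -54.
Profit is maximized at x = 7. AVC there is 202/7 = $28.86 ≤ P, so producing beats shutting down (which would give -$97).

x = 7; profit = -$5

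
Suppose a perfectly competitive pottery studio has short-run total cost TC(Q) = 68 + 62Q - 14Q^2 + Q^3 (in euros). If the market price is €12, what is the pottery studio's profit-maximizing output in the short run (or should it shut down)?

Shut down

Variable cost is VC = 62Q - 14Q^2 + Q^3, so AVC = VC/Q = 62 - 14Q + Q^2 and MC = dTC/dQ = 62 - 28Q + 3Q^2.
The AVC parabola has its vertex at Q = 14/2 = 7, where AVC = 62 - 14·7 + 7^2 = €13.
With P < min AVC (€12 < €13), every unit sold adds to the loss.
Shutting down limits the loss to fixed cost, €68.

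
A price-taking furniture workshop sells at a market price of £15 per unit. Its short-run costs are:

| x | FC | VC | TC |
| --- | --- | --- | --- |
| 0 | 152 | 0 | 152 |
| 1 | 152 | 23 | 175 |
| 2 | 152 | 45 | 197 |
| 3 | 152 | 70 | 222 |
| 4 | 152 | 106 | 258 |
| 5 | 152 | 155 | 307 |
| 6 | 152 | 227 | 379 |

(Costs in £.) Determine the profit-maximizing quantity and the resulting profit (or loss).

x = 0 (shut down); profit = -£152

Profit at each row (π = 15x − TC): x=0: -152; x=1: -160; x=2: -167; x=3: -177; x=4: -198; x=5: -232; x=6: -289.
Profit is highest at x = 0. Equivalently, the lowest AVC in the table is 45/2 ≈ £22.50 at x = 2, and P = £15 falls below it — price never covers variable cost, so the firm shuts down and loses only its fixed cost.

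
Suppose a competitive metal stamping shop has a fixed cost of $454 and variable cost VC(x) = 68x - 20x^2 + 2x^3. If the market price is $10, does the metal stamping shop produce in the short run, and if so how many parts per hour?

Strip out fixed cost: VC = 68x - 20x^2 + 2x^3. Then AVC = 68 - 20x + 2x^2 and MC = 68 - 40x + 6x^2.
AVC is minimized where dAVC/dx = -20 + 4x = 0, at x = 5; min AVC = 68 - 20·5 + 2·5^2 = $18.
P = $10 lies below min AVC = $18; no output level covers variable cost.
The firm minimizes its loss by shutting down and losing only its fixed cost of $454.

Shut down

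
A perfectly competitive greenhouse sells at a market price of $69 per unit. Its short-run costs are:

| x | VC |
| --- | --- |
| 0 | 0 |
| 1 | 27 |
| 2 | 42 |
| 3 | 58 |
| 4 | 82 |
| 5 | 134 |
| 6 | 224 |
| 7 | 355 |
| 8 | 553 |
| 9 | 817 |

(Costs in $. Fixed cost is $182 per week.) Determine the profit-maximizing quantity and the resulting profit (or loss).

x = 5; profit = $29

Compute π = P·x − TC at each output: x=0: -182; x=1: -140; x=2: -86; x=3: -33; x=4: 12; x=5: 29; x=6: 8; x=7: -54; x=8: -183; x=9: -378.
Profit is maximized at x = 5. AVC there is 134/5 = $26.80 ≤ P, so producing beats shutting down (which would give -$182).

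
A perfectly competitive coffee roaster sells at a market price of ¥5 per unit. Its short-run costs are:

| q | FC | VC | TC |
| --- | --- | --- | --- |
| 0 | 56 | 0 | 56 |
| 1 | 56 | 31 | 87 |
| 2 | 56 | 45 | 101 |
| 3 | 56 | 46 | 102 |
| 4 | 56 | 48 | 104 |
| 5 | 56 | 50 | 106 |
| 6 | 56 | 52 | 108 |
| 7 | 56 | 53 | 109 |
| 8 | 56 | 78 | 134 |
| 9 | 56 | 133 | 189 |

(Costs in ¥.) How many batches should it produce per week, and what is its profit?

Profit at each row (π = 5q − TC): q=0: -56; q=1: -82; q=2: -91; q=3: -87; q=4: -84; q=5: -81; q=6: -78; q=7: -74; q=8: -94; q=9: -144.
Profit is highest at q = 0. Equivalently, the lowest AVC in the table is 53/7 ≈ ¥7.57 at q = 7, and P = ¥5 falls below it — price never covers variable cost, so the firm shuts down and loses only its fixed cost.

q = 0 (shut down); profit = -¥56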